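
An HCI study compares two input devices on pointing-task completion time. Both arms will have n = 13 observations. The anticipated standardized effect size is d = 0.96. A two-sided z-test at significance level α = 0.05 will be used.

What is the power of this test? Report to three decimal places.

Noncentrality parameter: δ = d·√(n/2) = 0.96 × √(13/2) = 2.4475
Two-sided α = 0.05 → critical value z_{0.025} = 1.960.
Power = Φ(δ − 1.960) + Φ(−δ − 1.960) = Φ(0.488) + Φ(-4.407) = 0.6871 + 0.0000 = 0.6871.

Power ≈ 0.687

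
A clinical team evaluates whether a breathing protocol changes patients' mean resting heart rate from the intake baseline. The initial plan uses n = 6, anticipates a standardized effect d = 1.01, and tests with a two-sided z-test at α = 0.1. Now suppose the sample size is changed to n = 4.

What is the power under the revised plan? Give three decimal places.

Power ≈ 0.646

With n = 4: δ = d·√n = 1.01 × √4 = 2.0200. Critical value z_{0.05} = 1.645.
Revised power = Φ(δ − 1.645) + Φ(−δ − 1.645) = Φ(0.375) + Φ(-3.665) = 0.6462 + 0.0001 = 0.6463.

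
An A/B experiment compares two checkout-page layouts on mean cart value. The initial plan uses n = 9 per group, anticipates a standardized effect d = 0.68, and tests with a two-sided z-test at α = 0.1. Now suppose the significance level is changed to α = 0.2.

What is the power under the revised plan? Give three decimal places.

δ = d·√(n/2) = 0.68 × √(9/2) = 1.4425 (unchanged). New critical value: z_{0.1} = 1.282.
Revised power = Φ(δ − 1.282) + Φ(−δ − 1.282) = Φ(0.161) + Φ(-2.724) = 0.5639 + 0.0032 = 0.5672.

Power ≈ 0.567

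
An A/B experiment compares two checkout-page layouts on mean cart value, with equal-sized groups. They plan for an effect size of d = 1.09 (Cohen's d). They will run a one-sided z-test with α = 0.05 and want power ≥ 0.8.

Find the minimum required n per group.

n = 11 per group

For power 0.8 need Φ(δ − z_{0.05}) = 0.8, so δ = z_{0.05} + z_{0.20} = 1.645 + 0.842 = 2.486.
δ = d·√(n/2) ⇒ n = 2(δ/d)² = 2 × (2.486 / 1.09)² = 10.41.
Rounding up, n = 11 per group.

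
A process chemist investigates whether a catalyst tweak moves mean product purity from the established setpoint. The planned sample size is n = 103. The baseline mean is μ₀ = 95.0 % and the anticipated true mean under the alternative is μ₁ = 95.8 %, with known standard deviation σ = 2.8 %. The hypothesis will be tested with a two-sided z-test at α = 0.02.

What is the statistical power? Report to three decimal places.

Standardized effect: d = |μ₁ − μ₀| / σ = |95.8 − 95.0| / 2.8 = 0.2857
Noncentrality parameter: δ = d·√n = 0.2857 × √103 = 2.8997
Two-sided α = 0.02 → critical value z_{0.01} = 2.326.
Power = Φ(δ − 2.326) + Φ(−δ − 2.326) = Φ(0.573) + Φ(-5.226) = 0.7168 + 0.0000 = 0.7168.

Power ≈ 0.717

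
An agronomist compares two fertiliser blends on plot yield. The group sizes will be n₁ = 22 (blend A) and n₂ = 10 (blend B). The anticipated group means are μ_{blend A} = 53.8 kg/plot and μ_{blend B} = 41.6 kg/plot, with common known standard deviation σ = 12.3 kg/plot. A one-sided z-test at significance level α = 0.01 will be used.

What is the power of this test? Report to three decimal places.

Standardized effect: d = |μ_{blend A} − μ_{blend B}| / σ = |53.8 − 41.6| / 12.3 = 0.9919
Noncentrality parameter: δ = d / √(1/n₁ + 1/n₂) = 0.9919 / √(1/22 + 1/10) = 2.6007
One-sided α = 0.01 → critical value z_{0.01} = 2.326.
Power = Φ(δ − 2.326) = Φ(0.274) = 0.6081.

Power ≈ 0.608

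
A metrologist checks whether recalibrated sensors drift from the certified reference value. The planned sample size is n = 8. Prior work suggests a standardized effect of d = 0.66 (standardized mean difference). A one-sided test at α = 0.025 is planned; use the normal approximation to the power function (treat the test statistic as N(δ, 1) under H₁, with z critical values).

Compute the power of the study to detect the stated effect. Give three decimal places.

Noncentrality parameter: δ = d·√n = 0.66 × √8 = 1.8668
One-sided α = 0.025 → critical value z_{0.025} = 1.960.
Power = P(Z > 1.960 − δ) = Φ(-0.093) = 0.4629.

Power ≈ 0.463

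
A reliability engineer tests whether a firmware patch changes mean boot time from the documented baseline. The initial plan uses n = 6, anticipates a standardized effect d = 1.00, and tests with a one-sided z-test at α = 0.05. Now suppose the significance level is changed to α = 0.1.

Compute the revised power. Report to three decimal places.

δ = d·√n = 1.00 × √6 = 2.4495 (unchanged). New critical value: z_{0.1} = 1.282.
Revised power = P(Z > 1.282 − δ) = Φ(1.168) = 0.8786.

Power ≈ 0.879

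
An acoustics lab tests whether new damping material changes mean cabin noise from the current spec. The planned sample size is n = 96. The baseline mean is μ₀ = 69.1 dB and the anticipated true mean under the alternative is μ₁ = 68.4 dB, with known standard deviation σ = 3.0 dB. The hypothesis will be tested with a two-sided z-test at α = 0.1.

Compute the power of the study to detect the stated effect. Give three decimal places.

Standardized effect: d = |μ₁ − μ₀| / σ = |68.4 − 69.1| / 3.0 = 0.2333
Noncentrality parameter: δ = d·√n = 0.2333 × √96 = 2.2862
Critical value for a two-sided test at α = 0.1: z_{α/2} = 1.645.
Power = Φ(δ − 1.645) + Φ(−δ − 1.645) = Φ(0.641) + Φ(-3.931) = 0.7393 + 0.0000 = 0.7394.

Power ≈ 0.739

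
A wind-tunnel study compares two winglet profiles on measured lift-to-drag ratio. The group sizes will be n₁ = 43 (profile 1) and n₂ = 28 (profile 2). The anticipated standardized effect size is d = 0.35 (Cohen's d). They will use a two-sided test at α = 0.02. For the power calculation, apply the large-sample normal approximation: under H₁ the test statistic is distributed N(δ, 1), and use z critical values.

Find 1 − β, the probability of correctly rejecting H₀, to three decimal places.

Power ≈ 0.188

Noncentrality parameter: λ = d / √(1/n₁ + 1/n₂) = 0.35 / √(1/43 + 1/28) = 1.4413
Critical value for a two-sided test at α = 0.02: z_{α/2} = 2.326.
Power = Φ(λ − 2.326) + Φ(−λ − 2.326) = Φ(-0.885) + Φ(-3.768) = 0.1881 + 0.0001 = 0.1881.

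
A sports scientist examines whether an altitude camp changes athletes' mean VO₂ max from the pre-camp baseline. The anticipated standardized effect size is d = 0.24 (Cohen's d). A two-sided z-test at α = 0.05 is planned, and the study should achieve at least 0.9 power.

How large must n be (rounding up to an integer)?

For power 0.9 need Φ(δ − z_{0.025}) = 0.9, so δ = z_{0.025} + z_{0.10} = 1.960 + 1.282 = 3.242.
(For δ > 0 the lower-tail rejection region contributes negligibly to power, so the one-term inversion is standard.)
δ = d·√n ⇒ n = (δ/d)² = (3.242 / 0.24)² = 182.42.
Round up to the next whole unit.

n = 183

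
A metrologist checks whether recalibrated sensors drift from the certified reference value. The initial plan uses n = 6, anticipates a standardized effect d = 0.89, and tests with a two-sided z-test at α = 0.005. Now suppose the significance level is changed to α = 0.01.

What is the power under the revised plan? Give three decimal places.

Power ≈ 0.346

δ = d·√n = 0.89 × √6 = 2.1800 (unchanged). New critical value: z_{0.005} = 2.576.
Revised power = Φ(δ − 2.576) + Φ(−δ − 2.576) = Φ(-0.396) + Φ(-4.756) = 0.3461 + 0.0000 = 0.3461.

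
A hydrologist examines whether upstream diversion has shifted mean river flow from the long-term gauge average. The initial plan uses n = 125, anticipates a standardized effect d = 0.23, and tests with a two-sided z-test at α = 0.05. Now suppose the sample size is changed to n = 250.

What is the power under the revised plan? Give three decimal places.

Power ≈ 0.953

With n = 250: δ = d·√n = 0.23 × √250 = 3.6366. Critical value z_{0.025} = 1.960.
Revised power = Φ(δ − 1.960) + Φ(−δ − 1.960) = Φ(1.677) + Φ(-5.597) = 0.9532 + 0.0000 = 0.9532.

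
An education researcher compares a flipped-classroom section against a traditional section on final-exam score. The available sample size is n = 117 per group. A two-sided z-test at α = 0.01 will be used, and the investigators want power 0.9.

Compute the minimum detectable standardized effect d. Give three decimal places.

Required noncentrality: δ = z_{0.005} + z_{0.10} = 2.576 + 1.282 = 3.857.
(The second rejection-region term Φ(−δ − z_{α/2}) is negligible and dropped.)
δ = d·√(n/2) ⇒ d = δ/√(n/2) = 3.857/√(117/2) = 0.5043.

d ≈ 0.504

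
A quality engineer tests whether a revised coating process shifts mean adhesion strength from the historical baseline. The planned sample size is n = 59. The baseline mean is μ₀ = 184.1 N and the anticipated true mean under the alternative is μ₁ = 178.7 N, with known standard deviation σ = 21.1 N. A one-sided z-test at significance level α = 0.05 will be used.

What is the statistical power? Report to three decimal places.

Standardized effect: d = |μ₁ − μ₀| / σ = |178.7 − 184.1| / 21.1 = 0.2559
Noncentrality parameter: δ = d·√n = 0.2559 × √59 = 1.9658
Critical value for a one-sided test at α = 0.05: z_α = 1.645.
Power = P(Z > 1.645 − δ) = Φ(0.321) = 0.6259.

Power ≈ 0.626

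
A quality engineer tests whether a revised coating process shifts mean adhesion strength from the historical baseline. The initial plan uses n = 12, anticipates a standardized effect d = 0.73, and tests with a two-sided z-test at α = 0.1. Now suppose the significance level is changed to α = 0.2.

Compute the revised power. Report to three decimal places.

δ = d·√n = 0.73 × √12 = 2.5288 (unchanged). New critical value: z_{0.1} = 1.282.
Revised power = Φ(δ − 1.282) + Φ(−δ − 1.282) = Φ(1.247) + Φ(-3.810) = 0.8938 + 0.0001 = 0.8939.

Power ≈ 0.894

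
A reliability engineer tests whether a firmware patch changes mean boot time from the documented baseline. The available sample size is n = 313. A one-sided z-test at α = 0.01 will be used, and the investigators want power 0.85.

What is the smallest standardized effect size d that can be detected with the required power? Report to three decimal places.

d ≈ 0.190

Need Φ(δ − 2.326) = 0.85, so δ = 2.326 + 1.036 = 3.363.
δ = d·√n ⇒ d = δ/√n = 3.363/√313 = 0.1901.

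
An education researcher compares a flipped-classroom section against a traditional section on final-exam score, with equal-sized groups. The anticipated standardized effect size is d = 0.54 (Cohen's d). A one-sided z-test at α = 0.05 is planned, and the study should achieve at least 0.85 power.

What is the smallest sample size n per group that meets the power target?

n = 50 per group

For power 0.85 need Φ(δ − z_{0.05}) = 0.85, so δ = z_{0.05} + z_{0.15} = 1.645 + 1.036 = 2.681.
δ = d·√(n/2) ⇒ n = 2(δ/d)² = 2 × (2.681 / 0.54)² = 49.31.
Rounding up, n = 50 per group.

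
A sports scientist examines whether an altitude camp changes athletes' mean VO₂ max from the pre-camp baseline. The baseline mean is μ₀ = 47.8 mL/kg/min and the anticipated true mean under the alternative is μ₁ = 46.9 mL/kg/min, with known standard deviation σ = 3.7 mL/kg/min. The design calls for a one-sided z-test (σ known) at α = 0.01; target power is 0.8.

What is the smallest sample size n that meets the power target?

n = 170

Standardized effect: d = |μ₁ − μ₀| / σ = |46.9 − 47.8| / 3.7 = 0.2432
For power 0.8 need Φ(δ − z_{0.01}) = 0.8, so δ = z_{0.01} + z_{0.20} = 2.326 + 0.842 = 3.168.
δ = d·√n ⇒ n = (δ/d)² = (3.168 / 0.2432)² = 169.62.
Rounding up, n = 170.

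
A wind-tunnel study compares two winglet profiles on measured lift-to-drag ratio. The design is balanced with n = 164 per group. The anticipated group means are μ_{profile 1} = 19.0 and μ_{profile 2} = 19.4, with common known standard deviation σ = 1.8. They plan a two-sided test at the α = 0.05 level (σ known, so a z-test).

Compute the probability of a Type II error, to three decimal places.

β ≈ 0.479

Standardized effect: d = |μ_{profile 1} − μ_{profile 2}| / σ = |19.0 − 19.4| / 1.8 = 0.2222
Noncentrality parameter: δ = d·√(n/2) = 0.2222 × √(164/2) = 2.0123
Critical value for a two-sided test at α = 0.05: z_{α/2} = 1.960.
Power = Φ(δ − 1.960) + Φ(−δ − 1.960) = Φ(0.052) + Φ(-3.972) = 0.5209 + 0.0000 = 0.5209.
Type II error: β = 1 − power = 1 − 0.5209 = 0.4791.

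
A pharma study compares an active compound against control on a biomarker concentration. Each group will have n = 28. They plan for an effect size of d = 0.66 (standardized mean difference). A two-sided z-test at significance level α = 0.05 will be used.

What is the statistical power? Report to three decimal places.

Power ≈ 0.695

Noncentrality parameter: δ = d·√(n/2) = 0.66 × √(28/2) = 2.4695
Critical value for a two-sided test at α = 0.05: z_{α/2} = 1.960.
Power = Φ(δ − 1.960) + Φ(−δ − 1.960) = Φ(0.510) + Φ(-4.429) = 0.6948 + 0.0000 = 0.6948.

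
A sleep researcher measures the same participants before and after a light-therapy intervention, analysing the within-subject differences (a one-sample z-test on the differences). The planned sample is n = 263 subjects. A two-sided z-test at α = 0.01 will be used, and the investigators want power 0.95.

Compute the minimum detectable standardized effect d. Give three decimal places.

Need Φ(δ − 2.576) = 0.95, so δ = 2.576 + 1.645 = 4.221.
(The second rejection-region term Φ(−δ − z_{α/2}) is negligible and dropped.)
δ = d·√n ⇒ d = δ/√n = 4.221/√263 = 0.2603.

d ≈ 0.260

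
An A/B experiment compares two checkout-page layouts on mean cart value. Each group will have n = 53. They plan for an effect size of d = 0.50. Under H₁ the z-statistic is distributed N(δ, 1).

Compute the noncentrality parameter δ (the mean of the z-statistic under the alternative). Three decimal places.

δ ≈ 2.574

δ = d·√(n/2) = 0.50 × √(53/2) = 2.5739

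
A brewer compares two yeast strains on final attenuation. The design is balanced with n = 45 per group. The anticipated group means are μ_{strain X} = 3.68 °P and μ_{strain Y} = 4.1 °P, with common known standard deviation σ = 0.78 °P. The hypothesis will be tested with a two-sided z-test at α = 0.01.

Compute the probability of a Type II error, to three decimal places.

β ≈ 0.509

Standardized effect: d = |μ_{strain X} − μ_{strain Y}| / σ = |3.68 − 4.1| / 0.78 = 0.5385
Noncentrality parameter: δ = d·√(n/2) = 0.5385 × √(45/2) = 2.5541
Two-sided α = 0.01 → critical value z_{0.005} = 2.576.
Power = Φ(δ − 2.576) + Φ(−δ − 2.576) = Φ(-0.022) + Φ(-5.130) = 0.4914 + 0.0000 = 0.4914.
Type II error: β = 1 − power = 1 − 0.4914 = 0.5086.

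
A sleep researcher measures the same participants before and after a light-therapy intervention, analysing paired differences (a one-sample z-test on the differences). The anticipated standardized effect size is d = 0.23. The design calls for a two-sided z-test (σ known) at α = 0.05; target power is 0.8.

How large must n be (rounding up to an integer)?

Set Φ(δ − 1.960) = 0.8; then δ − 1.960 = Φ⁻¹(0.8) = 0.842, giving δ = 2.802.
(The Φ(−δ − z_{α/2}) term is vanishingly small for δ > 0 and is dropped in the standard sample-size formula.)
δ = d·√n ⇒ n = (δ/d)² = (2.802 / 0.23)² = 148.37.
Round up to the next whole unit.

n = 149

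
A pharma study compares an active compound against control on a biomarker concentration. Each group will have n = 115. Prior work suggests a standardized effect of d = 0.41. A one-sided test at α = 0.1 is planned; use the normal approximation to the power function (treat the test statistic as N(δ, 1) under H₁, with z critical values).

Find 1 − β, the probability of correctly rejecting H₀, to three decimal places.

Power ≈ 0.966

Noncentrality parameter: δ = d·√(n/2) = 0.41 × √(115/2) = 3.1090
Critical value for a one-sided test at α = 0.1: z_α = 1.282.
Power = P(Z > 1.282 − δ) = Φ(1.827) = 0.9662.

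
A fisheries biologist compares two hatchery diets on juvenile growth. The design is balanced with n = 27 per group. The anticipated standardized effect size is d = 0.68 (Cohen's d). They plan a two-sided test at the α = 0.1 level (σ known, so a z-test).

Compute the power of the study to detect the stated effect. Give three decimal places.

Noncentrality parameter: δ = d·√(n/2) = 0.68 × √(27/2) = 2.4985
Two-sided α = 0.1 → critical value z_{0.05} = 1.645.
Power = Φ(δ − 1.645) + Φ(−δ − 1.645) = Φ(0.854) + Φ(-4.143) = 0.8033 + 0.0000 = 0.8034.

Power ≈ 0.803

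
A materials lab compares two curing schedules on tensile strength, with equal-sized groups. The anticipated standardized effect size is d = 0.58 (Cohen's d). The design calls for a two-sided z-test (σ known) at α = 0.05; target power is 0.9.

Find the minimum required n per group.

n = 63 per group

For power 0.9 need Φ(δ − z_{0.025}) = 0.9, so δ = z_{0.025} + z_{0.10} = 1.960 + 1.282 = 3.242.
(For δ > 0 the lower-tail rejection region contributes negligibly to power, so the one-term inversion is standard.)
δ = d·√(n/2) ⇒ n = 2(δ/d)² = 2 × (3.242 / 0.58)² = 62.47.
Rounding up, n = 63 per group.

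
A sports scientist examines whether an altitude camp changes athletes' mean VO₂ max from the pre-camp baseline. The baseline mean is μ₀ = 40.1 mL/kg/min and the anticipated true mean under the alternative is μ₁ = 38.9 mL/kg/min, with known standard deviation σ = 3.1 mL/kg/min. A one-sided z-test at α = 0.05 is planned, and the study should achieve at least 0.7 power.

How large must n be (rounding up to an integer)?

n = 32

Standardized effect: d = |μ₁ − μ₀| / σ = |38.9 − 40.1| / 3.1 = 0.3871
Set Φ(δ − 1.645) = 0.7; then δ − 1.645 = Φ⁻¹(0.7) = 0.524, giving δ = 2.169.
δ = d·√n ⇒ n = (δ/d)² = (2.169 / 0.3871)² = 31.40.
Round up to the next whole unit.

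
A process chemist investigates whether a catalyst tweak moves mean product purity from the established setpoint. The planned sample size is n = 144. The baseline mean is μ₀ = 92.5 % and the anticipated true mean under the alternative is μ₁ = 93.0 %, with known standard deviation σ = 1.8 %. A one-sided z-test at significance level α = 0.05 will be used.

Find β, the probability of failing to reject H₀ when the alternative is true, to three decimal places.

β ≈ 0.046

Standardized effect: d = |μ₁ − μ₀| / σ = |93.0 − 92.5| / 1.8 = 0.2778
Noncentrality parameter: δ = d·√n = 0.2778 × √144 = 3.3333
Critical value for a one-sided test at α = 0.05: z_α = 1.645.
Power = P(Z > 1.645 − δ) = Φ(1.688) = 0.9543.
Type II error: β = 1 − power = 1 − 0.9543 = 0.0457.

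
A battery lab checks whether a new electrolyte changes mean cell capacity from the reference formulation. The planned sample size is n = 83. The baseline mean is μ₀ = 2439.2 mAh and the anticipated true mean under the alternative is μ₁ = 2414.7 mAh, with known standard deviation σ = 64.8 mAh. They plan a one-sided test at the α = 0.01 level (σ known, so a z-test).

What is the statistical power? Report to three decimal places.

Power ≈ 0.868

Standardized effect: d = |μ₁ − μ₀| / σ = |2414.7 − 2439.2| / 64.8 = 0.3781
Noncentrality parameter: δ = d·√n = 0.3781 × √83 = 3.4445
Critical value for a one-sided test at α = 0.01: z_α = 2.326.
Power = P(Z > 2.326 − δ) = Φ(1.118) = 0.8683.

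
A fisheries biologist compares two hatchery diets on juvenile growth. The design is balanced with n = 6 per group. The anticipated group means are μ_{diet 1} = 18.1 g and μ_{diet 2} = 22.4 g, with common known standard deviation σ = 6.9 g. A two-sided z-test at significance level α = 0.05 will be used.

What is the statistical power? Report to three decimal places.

Power ≈ 0.190

Standardized effect: d = |μ_{diet 1} − μ_{diet 2}| / σ = |18.1 − 22.4| / 6.9 = 0.6232
Noncentrality parameter: λ = d·√(n/2) = 0.6232 × √(6/2) = 1.0794
Two-sided α = 0.05 → critical value z_{0.025} = 1.960.
Power = Φ(λ − 1.960) + Φ(−λ − 1.960) = Φ(-0.881) + Φ(-3.039) = 0.1893 + 0.0012 = 0.1905.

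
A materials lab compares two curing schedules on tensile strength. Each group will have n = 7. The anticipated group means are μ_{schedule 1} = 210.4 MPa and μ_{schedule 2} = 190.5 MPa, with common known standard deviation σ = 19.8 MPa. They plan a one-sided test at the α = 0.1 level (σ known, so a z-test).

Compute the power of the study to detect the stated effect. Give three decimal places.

Standardized effect: d = |μ_{schedule 1} − μ_{schedule 2}| / σ = |210.4 − 190.5| / 19.8 = 1.0051
Noncentrality parameter: λ = d·√(n/2) = 1.0051 × √(7/2) = 1.8803
One-sided α = 0.1 → critical value z_{0.1} = 1.282.
Power = Φ(λ − 1.282) = Φ(0.599) = 0.7253.

Power ≈ 0.725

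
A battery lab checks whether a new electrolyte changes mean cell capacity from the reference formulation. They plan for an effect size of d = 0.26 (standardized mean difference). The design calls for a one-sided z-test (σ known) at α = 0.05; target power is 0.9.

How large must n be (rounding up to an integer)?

Set Φ(δ − 1.645) = 0.9; then δ − 1.645 = Φ⁻¹(0.9) = 1.282, giving δ = 2.926.
δ = d·√n ⇒ n = (δ/d)² = (2.926 / 0.26)² = 126.68.
Rounding up, n = 127.

n = 127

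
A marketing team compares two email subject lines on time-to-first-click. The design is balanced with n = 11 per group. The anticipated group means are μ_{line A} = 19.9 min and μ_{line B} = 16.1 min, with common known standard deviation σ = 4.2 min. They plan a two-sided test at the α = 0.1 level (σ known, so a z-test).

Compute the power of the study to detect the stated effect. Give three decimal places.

Standardized effect: d = |μ_{line A} − μ_{line B}| / σ = |19.9 − 16.1| / 4.2 = 0.9048
Noncentrality parameter: λ = d·√(n/2) = 0.9048 × √(11/2) = 2.1219
Critical value for a two-sided test at α = 0.1: z_{α/2} = 1.645.
Power = Φ(λ − 1.645) + Φ(−λ − 1.645) = Φ(0.477) + Φ(-3.767) = 0.6833 + 0.0001 = 0.6834.

Power ≈ 0.683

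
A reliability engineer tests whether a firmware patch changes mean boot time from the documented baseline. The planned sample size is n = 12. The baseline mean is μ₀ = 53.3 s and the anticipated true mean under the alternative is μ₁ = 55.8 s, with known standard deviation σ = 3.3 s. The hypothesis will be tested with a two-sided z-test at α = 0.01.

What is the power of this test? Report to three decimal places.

Power ≈ 0.519

Standardized effect: d = |μ₁ − μ₀| / σ = |55.8 − 53.3| / 3.3 = 0.7576
Noncentrality parameter: δ = d·√n = 0.7576 × √12 = 2.6243
Two-sided α = 0.01 → critical value z_{0.005} = 2.576.
Power = Φ(δ − 2.576) + Φ(−δ − 2.576) = Φ(0.048) + Φ(-5.200) = 0.5193 + 0.0000 = 0.5193.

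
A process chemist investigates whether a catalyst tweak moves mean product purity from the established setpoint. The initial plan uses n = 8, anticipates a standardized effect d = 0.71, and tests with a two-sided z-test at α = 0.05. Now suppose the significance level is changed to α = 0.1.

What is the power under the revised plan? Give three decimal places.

δ = d·√n = 0.71 × √8 = 2.0082 (unchanged). New critical value: z_{0.05} = 1.645.
Revised power = Φ(δ − 1.645) + Φ(−δ − 1.645) = Φ(0.363) + Φ(-3.653) = 0.6418 + 0.0001 = 0.6420.

Power ≈ 0.642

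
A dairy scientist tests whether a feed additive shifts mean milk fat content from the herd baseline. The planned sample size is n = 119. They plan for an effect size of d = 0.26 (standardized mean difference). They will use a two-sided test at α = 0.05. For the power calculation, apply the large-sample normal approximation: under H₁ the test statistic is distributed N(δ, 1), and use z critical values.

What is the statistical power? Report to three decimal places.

Noncentrality parameter: δ = d·√n = 0.26 × √119 = 2.8363
Two-sided α = 0.05 → critical value z_{0.025} = 1.960.
Power = Φ(δ − 1.960) + Φ(−δ − 1.960) = Φ(0.876) + Φ(-4.796) = 0.8096 + 0.0000 = 0.8096.

Power ≈ 0.810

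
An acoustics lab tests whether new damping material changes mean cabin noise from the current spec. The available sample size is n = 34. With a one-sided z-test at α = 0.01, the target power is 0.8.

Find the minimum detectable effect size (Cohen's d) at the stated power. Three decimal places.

Need Φ(δ − 2.326) = 0.8, so δ = 2.326 + 0.842 = 3.168.
δ = d·√n ⇒ d = δ/√n = 3.168/√34 = 0.5433.

d ≈ 0.543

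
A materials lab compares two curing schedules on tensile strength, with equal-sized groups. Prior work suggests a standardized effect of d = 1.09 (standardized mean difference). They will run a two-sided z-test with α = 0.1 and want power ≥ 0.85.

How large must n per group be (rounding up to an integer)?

For power 0.85 need Φ(δ − z_{0.05}) = 0.85, so δ = z_{0.05} + z_{0.15} = 1.645 + 1.036 = 2.681.
(Ignoring the negligible lower-tail rejection probability gives the usual closed-form inversion.)
δ = d·√(n/2) ⇒ n = 2(δ/d)² = 2 × (2.681 / 1.09)² = 12.10.
Round up to the next whole unit.

n = 13 per group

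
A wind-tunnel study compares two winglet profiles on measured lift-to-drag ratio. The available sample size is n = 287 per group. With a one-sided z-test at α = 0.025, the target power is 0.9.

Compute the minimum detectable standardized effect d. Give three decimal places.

Required noncentrality: δ = z_{0.025} + z_{0.10} = 1.960 + 1.282 = 3.242.
δ = d·√(n/2) ⇒ d = δ/√(n/2) = 3.242/√(287/2) = 0.2706.

d ≈ 0.271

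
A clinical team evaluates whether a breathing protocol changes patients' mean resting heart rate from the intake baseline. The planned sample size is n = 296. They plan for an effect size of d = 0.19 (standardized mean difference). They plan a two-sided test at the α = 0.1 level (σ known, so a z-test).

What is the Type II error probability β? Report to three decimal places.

β ≈ 0.052

Noncentrality parameter: δ = d·√n = 0.19 × √296 = 3.2689
Two-sided α = 0.1 → critical value z_{0.05} = 1.645.
Power = Φ(δ − 1.645) + Φ(−δ − 1.645) = Φ(1.624) + Φ(-4.914) = 0.9478 + 0.0000 = 0.9478.
Type II error: β = 1 − power = 1 − 0.9478 = 0.0522.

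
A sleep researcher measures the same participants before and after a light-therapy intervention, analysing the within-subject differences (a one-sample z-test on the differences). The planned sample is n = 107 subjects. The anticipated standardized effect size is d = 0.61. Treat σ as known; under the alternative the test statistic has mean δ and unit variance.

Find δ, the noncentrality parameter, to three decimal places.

δ ≈ 6.310

The noncentrality parameter scales effect size by the design's sample-size factor: δ = d·√n = 0.61 × √107 = 6.3099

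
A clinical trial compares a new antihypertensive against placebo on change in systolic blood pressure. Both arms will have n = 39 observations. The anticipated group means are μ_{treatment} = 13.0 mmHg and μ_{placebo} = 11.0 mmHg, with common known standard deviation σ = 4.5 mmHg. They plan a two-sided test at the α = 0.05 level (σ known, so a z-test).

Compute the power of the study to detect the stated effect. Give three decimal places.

Power ≈ 0.501

Standardized effect: d = |μ_{treatment} − μ_{placebo}| / σ = |13.0 − 11.0| / 4.5 = 0.4444
Noncentrality parameter: δ = d·√(n/2) = 0.4444 × √(39/2) = 1.9626
Critical value for a two-sided test at α = 0.05: z_{α/2} = 1.960.
Power = Φ(δ − 1.960) + Φ(−δ − 1.960) = Φ(0.003) + Φ(-3.923) = 0.5011 + 0.0000 = 0.5011.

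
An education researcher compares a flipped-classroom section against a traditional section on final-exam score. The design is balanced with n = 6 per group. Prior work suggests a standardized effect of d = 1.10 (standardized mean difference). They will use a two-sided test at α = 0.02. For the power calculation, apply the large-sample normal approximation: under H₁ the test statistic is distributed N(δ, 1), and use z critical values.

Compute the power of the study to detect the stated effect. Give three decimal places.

Noncentrality parameter: δ = d·√(n/2) = 1.10 × √(6/2) = 1.9053
Two-sided α = 0.02 → critical value z_{0.01} = 2.326.
Power = Φ(δ − 2.326) + Φ(−δ − 2.326) = Φ(-0.421) + Φ(-4.232) = 0.3368 + 0.0000 = 0.3369.

Power ≈ 0.337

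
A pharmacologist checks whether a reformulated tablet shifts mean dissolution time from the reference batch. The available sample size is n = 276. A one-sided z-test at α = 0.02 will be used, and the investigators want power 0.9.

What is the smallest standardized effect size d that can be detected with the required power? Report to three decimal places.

Required noncentrality: δ = z_{0.02} + z_{0.10} = 2.054 + 1.282 = 3.335.
δ = d·√n ⇒ d = δ/√n = 3.335/√276 = 0.2008.

d ≈ 0.201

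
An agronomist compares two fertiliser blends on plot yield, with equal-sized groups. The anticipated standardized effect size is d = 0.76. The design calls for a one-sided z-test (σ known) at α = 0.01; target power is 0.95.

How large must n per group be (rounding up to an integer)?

Set Φ(δ − 2.326) = 0.95; then δ − 2.326 = Φ⁻¹(0.95) = 1.645, giving δ = 3.971.
δ = d·√(n/2) ⇒ n = 2(δ/d)² = 2 × (3.971 / 0.76)² = 54.61.
Round up to the next whole unit.

n = 55 per group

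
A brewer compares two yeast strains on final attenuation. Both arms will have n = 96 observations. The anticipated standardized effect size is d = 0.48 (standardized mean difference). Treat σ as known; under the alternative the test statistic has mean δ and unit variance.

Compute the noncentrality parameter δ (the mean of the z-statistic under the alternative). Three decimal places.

δ ≈ 3.326

δ = d·√(n/2) = 0.48 × √(96/2) = 3.3255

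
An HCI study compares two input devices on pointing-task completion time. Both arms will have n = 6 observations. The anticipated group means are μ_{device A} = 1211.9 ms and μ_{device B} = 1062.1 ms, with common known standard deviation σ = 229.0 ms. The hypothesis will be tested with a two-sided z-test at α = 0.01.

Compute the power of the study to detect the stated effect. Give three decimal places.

Power ≈ 0.075

Standardized effect: d = |μ_{device A} − μ_{device B}| / σ = |1211.9 − 1062.1| / 229.0 = 0.6541
Noncentrality parameter: δ = d·√(n/2) = 0.6541 × √(6/2) = 1.1330
Critical value for a two-sided test at α = 0.01: z_{α/2} = 2.576.
Power = Φ(δ − 2.576) + Φ(−δ − 2.576) = Φ(-1.443) + Φ(-3.709) = 0.0745 + 0.0001 = 0.0746.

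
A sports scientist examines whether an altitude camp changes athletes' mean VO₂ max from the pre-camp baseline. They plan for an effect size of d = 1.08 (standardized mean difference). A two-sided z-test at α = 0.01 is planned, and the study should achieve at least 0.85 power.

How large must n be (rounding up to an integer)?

For power 0.85 need Φ(δ − z_{0.005}) = 0.85, so δ = z_{0.005} + z_{0.15} = 2.576 + 1.036 = 3.612.
(For δ > 0 the lower-tail rejection region contributes negligibly to power, so the one-term inversion is standard.)
δ = d·√n ⇒ n = (δ/d)² = (3.612 / 1.08)² = 11.19.
Rounding up, n = 12.

n = 12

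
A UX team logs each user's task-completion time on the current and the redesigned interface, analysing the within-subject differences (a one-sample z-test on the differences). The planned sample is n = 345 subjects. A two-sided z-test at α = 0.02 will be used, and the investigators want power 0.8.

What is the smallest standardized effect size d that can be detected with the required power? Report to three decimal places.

d ≈ 0.171

Need Φ(δ − 2.326) = 0.8, so δ = 2.326 + 0.842 = 3.168.
(The second rejection-region term Φ(−δ − z_{α/2}) is negligible and dropped.)
δ = d·√n ⇒ d = δ/√n = 3.168/√345 = 0.1706.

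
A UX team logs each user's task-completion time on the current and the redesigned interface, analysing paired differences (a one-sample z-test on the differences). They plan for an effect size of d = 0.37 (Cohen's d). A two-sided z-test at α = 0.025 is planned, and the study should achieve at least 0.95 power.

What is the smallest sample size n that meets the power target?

n = 111

Set Φ(δ − 2.241) = 0.95; then δ − 2.241 = Φ⁻¹(0.95) = 1.645, giving δ = 3.886.
(The Φ(−δ − z_{α/2}) term is vanishingly small for δ > 0 and is dropped in the standard sample-size formula.)
δ = d·√n ⇒ n = (δ/d)² = (3.886 / 0.37)² = 110.32.
Round up to the next whole unit.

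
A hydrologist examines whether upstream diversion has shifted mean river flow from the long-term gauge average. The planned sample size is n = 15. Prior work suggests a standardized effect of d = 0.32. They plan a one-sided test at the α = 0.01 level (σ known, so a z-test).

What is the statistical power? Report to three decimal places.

Power ≈ 0.139

Noncentrality parameter: δ = d·√n = 0.32 × √15 = 1.2394
One-sided α = 0.01 → critical value z_{0.01} = 2.326.
Power = Φ(δ − 2.326) = Φ(-1.087) = 0.1385.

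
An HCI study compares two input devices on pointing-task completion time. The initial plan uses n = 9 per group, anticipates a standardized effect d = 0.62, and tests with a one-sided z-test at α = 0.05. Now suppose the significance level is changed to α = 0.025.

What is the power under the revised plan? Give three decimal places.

Power ≈ 0.260

δ = d·√(n/2) = 0.62 × √(9/2) = 1.3152 (unchanged). New critical value: z_{0.025} = 1.960.
Revised power = P(Z > 1.960 − δ) = Φ(-0.645) = 0.2595.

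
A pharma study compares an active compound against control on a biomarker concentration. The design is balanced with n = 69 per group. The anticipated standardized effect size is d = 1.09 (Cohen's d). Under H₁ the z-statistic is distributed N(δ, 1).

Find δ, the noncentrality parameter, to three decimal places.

The noncentrality parameter scales effect size by the design's sample-size factor: δ = d·√(n/2) = 1.09 × √(69/2) = 6.4023

δ ≈ 6.402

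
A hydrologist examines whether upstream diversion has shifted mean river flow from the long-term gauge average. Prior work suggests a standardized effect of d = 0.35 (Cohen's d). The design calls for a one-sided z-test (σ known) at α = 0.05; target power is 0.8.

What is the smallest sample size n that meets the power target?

n = 51

Set Φ(δ − 1.645) = 0.8; then δ − 1.645 = Φ⁻¹(0.8) = 0.842, giving δ = 2.486.
δ = d·√n ⇒ n = (δ/d)² = (2.486 / 0.35)² = 50.47.
Round up to the next whole unit.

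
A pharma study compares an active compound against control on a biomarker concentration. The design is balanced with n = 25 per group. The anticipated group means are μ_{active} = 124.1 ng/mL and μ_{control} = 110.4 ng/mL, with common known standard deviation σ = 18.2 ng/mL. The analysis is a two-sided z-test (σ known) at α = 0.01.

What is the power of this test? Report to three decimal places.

Power ≈ 0.534

Standardized effect: d = |μ_{active} − μ_{control}| / σ = |124.1 − 110.4| / 18.2 = 0.7527
Noncentrality parameter: δ = d·√(n/2) = 0.7527 × √(25/2) = 2.6614
Two-sided α = 0.01 → critical value z_{0.005} = 2.576.
Power = Φ(δ − 2.576) + Φ(−δ − 2.576) = Φ(0.086) + Φ(-5.237) = 0.5341 + 0.0000 = 0.5341.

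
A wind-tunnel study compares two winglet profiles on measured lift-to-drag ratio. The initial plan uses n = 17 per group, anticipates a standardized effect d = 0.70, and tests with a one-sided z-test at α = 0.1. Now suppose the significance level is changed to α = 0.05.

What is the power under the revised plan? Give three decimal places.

Power ≈ 0.654

δ = d·√(n/2) = 0.70 × √(17/2) = 2.0408 (unchanged). New critical value: z_{0.05} = 1.645.
Revised power = P(Z > 1.645 − δ) = Φ(0.396) = 0.6539.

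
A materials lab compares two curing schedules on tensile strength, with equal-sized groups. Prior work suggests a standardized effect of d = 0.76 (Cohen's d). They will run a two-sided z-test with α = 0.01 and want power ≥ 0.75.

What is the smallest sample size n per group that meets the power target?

For power 0.75 need Φ(δ − z_{0.005}) = 0.75, so δ = z_{0.005} + z_{0.25} = 2.576 + 0.674 = 3.250.
(The Φ(−δ − z_{α/2}) term is vanishingly small for δ > 0 and is dropped in the standard sample-size formula.)
δ = d·√(n/2) ⇒ n = 2(δ/d)² = 2 × (3.250 / 0.76)² = 36.58.
Round up to the next whole unit.

n = 37 per group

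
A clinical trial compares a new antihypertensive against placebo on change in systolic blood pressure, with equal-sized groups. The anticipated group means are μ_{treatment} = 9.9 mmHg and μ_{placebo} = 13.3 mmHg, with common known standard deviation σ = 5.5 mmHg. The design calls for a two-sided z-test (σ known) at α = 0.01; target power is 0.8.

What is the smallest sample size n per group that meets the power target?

n = 62 per group

Standardized effect: d = |μ_{treatment} − μ_{placebo}| / σ = |9.9 − 13.3| / 5.5 = 0.6182
For power 0.8 need Φ(δ − z_{0.005}) = 0.8, so δ = z_{0.005} + z_{0.20} = 2.576 + 0.842 = 3.417.
(The Φ(−δ − z_{α/2}) term is vanishingly small for δ > 0 and is dropped in the standard sample-size formula.)
δ = d·√(n/2) ⇒ n = 2(δ/d)² = 2 × (3.417 / 0.6182)² = 61.12.
Rounding up, n = 62 per group.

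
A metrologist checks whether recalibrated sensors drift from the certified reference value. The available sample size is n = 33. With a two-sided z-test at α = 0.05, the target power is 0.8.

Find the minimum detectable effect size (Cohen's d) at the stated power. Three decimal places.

Need Φ(δ − 1.960) = 0.8, so δ = 1.960 + 0.842 = 2.802.
(Lower-tail contribution to power is negligible for δ > 0.)
δ = d·√n ⇒ d = δ/√n = 2.802/√33 = 0.4877.

d ≈ 0.488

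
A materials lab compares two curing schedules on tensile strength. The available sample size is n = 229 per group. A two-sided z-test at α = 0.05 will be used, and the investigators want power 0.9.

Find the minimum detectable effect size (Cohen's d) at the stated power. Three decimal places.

d ≈ 0.303

Required noncentrality: δ = z_{0.025} + z_{0.10} = 1.960 + 1.282 = 3.242.
(The second rejection-region term Φ(−δ − z_{α/2}) is negligible and dropped.)
δ = d·√(n/2) ⇒ d = δ/√(n/2) = 3.242/√(229/2) = 0.3029.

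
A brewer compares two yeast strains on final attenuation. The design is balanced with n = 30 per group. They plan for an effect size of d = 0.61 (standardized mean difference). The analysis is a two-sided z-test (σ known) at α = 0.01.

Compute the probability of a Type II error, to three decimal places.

β ≈ 0.584

Noncentrality parameter: δ = d·√(n/2) = 0.61 × √(30/2) = 2.3625
Critical value for a two-sided test at α = 0.01: z_{α/2} = 2.576.
Power = Φ(δ − 2.576) + Φ(−δ − 2.576) = Φ(-0.213) + Φ(-4.938) = 0.4155 + 0.0000 = 0.4155.
Type II error: β = 1 − power = 1 − 0.4155 = 0.5845.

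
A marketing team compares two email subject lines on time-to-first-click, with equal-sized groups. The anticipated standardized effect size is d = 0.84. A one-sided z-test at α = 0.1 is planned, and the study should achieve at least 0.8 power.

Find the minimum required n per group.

n = 13 per group

Set Φ(δ − 1.282) = 0.8; then δ − 1.282 = Φ⁻¹(0.8) = 0.842, giving δ = 2.123.
δ = d·√(n/2) ⇒ n = 2(δ/d)² = 2 × (2.123 / 0.84)² = 12.78.
Rounding up, n = 13 per group.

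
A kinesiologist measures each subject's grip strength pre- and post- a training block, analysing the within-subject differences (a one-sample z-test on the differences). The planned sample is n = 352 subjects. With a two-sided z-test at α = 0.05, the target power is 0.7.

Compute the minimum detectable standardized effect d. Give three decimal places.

d ≈ 0.132

Need Φ(δ − 1.960) = 0.7, so δ = 1.960 + 0.524 = 2.484.
(The second rejection-region term Φ(−δ − z_{α/2}) is negligible and dropped.)
δ = d·√n ⇒ d = δ/√n = 2.484/√352 = 0.1324.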